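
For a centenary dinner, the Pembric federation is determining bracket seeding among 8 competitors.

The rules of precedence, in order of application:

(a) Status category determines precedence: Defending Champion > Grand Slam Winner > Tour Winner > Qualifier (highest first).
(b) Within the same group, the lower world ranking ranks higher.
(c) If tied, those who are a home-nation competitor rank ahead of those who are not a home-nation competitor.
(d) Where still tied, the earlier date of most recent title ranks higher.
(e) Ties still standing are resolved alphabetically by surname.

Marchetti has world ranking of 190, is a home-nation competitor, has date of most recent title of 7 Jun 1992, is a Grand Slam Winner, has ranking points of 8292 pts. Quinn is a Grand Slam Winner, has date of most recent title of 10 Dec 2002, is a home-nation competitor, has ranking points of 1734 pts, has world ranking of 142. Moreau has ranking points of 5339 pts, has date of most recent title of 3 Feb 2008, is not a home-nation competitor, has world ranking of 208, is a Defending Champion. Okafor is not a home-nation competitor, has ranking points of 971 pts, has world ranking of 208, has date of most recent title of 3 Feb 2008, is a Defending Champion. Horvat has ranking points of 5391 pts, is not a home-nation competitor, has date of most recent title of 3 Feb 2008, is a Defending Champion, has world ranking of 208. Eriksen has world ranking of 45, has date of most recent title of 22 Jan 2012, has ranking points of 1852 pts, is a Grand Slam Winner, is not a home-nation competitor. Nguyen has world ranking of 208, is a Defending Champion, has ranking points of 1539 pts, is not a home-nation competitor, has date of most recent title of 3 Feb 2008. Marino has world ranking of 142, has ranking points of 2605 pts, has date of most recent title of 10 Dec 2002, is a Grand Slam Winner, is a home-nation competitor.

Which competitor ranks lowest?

By status category: Horvat, Moreau, Nguyen and Okafor (Defending Champion); then Eriksen, Marino, Quinn and Marchetti (Grand Slam Winner).
Horvat, Moreau, Nguyen and Okafor all have world ranking 208, so the next rule applies.
Horvat, Moreau, Nguyen and Okafor are each not a home-nation competitor, so the next rule applies.
Horvat, Moreau, Nguyen and Okafor all have date of most recent title 3 Feb 2008, so the next rule applies.
Among Horvat, Moreau, Nguyen and Okafor, alphabetically by surname: Horvat before Moreau before Nguyen before Okafor.
Among Eriksen, Marino, Quinn and Marchetti, by world ranking (lower first): Eriksen (45) before Marino and Quinn (142) before Marchetti (190).
Marino and Quinn are each a home-nation competitor, so the next rule applies.
Marino and Quinn both have date of most recent title 10 Dec 2002, so the next rule applies.
Among Marino and Quinn, alphabetically by surname: Marino before Quinn.
Order: Horvat, Moreau, Nguyen, Okafor, Eriksen, Marino, Quinn, Marchetti.

Marchetti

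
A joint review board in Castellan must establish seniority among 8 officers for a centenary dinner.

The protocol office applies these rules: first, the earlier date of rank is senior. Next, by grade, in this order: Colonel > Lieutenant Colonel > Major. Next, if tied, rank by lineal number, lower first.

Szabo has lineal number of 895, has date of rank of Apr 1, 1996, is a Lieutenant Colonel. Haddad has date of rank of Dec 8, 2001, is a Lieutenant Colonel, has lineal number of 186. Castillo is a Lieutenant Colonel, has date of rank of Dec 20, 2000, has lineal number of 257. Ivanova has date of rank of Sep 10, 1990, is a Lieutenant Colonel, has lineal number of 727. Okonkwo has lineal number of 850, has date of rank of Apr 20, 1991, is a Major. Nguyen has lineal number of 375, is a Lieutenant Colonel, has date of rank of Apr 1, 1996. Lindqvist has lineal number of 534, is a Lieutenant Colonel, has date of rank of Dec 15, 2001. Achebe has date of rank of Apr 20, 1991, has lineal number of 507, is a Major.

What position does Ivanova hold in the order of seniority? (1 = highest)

1

By date of rank (earlier first): Ivanova (Sep 10, 1990); then Achebe and Okonkwo (both Apr 20, 1991); then Nguyen and Szabo (both Apr 1, 1996); then Castillo (Dec 20, 2000); then Haddad (Dec 8, 2001); then Lindqvist (Dec 15, 2001).
Achebe and Okonkwo are each Major, so the next rule applies.
Among Achebe and Okonkwo, by lineal number (lower first): Achebe (507) before Okonkwo (850).
Nguyen and Szabo are each Lieutenant Colonel, so the next rule applies.
Among Nguyen and Szabo, by lineal number (lower first): Nguyen (375) before Szabo (895).
Order: Ivanova, Achebe, Okonkwo, Nguyen, Szabo, Castillo, Haddad, Lindqvist. So position 1.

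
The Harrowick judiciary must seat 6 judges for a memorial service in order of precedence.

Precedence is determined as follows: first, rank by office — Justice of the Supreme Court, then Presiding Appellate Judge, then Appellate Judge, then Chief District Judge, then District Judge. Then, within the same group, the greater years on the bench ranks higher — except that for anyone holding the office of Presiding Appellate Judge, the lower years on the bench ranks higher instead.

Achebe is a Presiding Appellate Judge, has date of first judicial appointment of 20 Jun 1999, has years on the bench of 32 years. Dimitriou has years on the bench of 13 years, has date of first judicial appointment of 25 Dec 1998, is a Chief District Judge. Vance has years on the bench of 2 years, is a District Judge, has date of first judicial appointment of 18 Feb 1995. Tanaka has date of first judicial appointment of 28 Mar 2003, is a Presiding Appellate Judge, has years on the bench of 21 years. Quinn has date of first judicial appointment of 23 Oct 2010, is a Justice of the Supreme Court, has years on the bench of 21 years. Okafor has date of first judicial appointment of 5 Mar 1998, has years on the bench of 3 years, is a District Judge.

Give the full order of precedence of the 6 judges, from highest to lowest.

By office: Quinn (Justice of the Supreme Court); then Tanaka and Achebe (Presiding Appellate Judge); then Dimitriou (Chief District Judge); then Okafor and Vance (District Judge).
Among Tanaka and Achebe, by years on the bench (lower first) (reversed rule for this group): Tanaka (21 years) before Achebe (32 years).
Among Okafor and Vance, by years on the bench (higher first): Okafor (3 years) before Vance (2 years).
Full order: Quinn, Tanaka, Achebe, Dimitriou, Okafor, Vance.

Quinn, Tanaka, Achebe, Dimitriou, Okafor, Vance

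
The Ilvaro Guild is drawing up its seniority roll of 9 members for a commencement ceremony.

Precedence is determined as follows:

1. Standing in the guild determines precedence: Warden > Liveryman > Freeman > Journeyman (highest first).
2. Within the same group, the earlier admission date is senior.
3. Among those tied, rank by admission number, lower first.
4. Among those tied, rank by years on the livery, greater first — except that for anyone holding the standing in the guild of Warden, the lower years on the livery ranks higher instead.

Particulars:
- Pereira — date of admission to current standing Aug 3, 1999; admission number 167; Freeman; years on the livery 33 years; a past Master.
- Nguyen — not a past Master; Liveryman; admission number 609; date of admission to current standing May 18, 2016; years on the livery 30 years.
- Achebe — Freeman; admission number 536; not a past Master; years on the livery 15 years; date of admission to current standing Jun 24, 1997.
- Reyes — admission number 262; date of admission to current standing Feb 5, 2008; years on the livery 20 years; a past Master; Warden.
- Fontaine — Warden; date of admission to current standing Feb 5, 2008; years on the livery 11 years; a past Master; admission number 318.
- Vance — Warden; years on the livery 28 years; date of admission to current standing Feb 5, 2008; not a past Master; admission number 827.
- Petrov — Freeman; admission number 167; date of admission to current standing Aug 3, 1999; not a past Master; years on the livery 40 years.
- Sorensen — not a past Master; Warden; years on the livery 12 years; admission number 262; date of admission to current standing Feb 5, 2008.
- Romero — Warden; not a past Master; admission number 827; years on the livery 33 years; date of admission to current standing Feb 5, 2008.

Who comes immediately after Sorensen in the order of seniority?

By standing in the guild: Sorensen, Reyes, Fontaine, Vance and Romero (Warden); then Nguyen (Liveryman); then Achebe, Petrov and Pereira (Freeman).
Sorensen, Reyes, Fontaine, Vance and Romero all have date of admission to current standing Feb 5, 2008, so the next rule applies.
Among Sorensen, Reyes, Fontaine, Vance and Romero, by admission number (lower first): Sorensen and Reyes (262) before Fontaine (318) before Vance and Romero (827).
Among Sorensen and Reyes, by years on the livery (lower first) (reversed rule for this group): Sorensen (12 years) before Reyes (20 years).
Among Vance and Romero, by years on the livery (lower first) (reversed rule for this group): Vance (28 years) before Romero (33 years).
Among Achebe, Petrov and Pereira, by date of admission to current standing (earlier first): Achebe (Jun 24, 1997) before Petrov and Pereira (Aug 3, 1999).
Petrov and Pereira both have admission number 167, so the next rule applies.
Among Petrov and Pereira, by years on the livery (higher first): Petrov (40 years) before Pereira (33 years).
Order: Sorensen, Reyes, Fontaine, Vance, Romero, Nguyen, Achebe, Petrov, Pereira.

Reyes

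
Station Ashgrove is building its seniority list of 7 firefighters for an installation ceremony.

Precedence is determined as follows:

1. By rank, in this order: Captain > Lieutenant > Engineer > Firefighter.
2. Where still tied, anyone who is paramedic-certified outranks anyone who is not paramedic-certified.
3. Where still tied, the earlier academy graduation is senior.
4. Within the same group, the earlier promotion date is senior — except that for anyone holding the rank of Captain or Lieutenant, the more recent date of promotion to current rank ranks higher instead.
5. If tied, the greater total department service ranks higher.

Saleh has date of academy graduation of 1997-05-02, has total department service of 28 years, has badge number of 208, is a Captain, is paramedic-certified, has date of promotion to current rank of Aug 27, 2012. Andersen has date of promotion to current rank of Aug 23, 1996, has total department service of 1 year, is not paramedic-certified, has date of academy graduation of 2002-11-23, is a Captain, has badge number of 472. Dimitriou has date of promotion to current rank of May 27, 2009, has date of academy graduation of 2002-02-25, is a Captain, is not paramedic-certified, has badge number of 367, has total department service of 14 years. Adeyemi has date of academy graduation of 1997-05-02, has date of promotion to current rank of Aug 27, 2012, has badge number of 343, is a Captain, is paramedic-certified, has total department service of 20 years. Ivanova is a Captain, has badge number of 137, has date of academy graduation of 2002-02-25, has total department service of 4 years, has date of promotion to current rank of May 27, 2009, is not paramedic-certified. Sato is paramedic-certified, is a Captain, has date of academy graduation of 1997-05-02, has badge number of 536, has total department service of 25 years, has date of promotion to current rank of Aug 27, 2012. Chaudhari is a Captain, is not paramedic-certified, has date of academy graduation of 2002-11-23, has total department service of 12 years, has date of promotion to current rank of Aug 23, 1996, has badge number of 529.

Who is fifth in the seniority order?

Ivanova

By rank: Saleh, Sato, Adeyemi, Dimitriou, Ivanova, Chaudhari and Andersen (Captain).
Among Saleh, Sato, Adeyemi, Dimitriou, Ivanova, Chaudhari and Andersen, paramedic-certified before not paramedic-certified: Saleh, Sato and Adeyemi (paramedic-certified) before Dimitriou, Ivanova, Chaudhari and Andersen (not paramedic-certified).
Saleh, Sato and Adeyemi all have date of academy graduation 1997-05-02, so the next rule applies.
Saleh, Sato and Adeyemi all have date of promotion to current rank Aug 27, 2012, so the next rule applies.
Among Saleh, Sato and Adeyemi, by total department service (higher first): Saleh (28 years) before Sato (25 years) before Adeyemi (20 years).
Among Dimitriou, Ivanova, Chaudhari and Andersen, by date of academy graduation (earlier first): Dimitriou and Ivanova (2002-02-25) before Chaudhari and Andersen (2002-11-23).
Dimitriou and Ivanova both have date of promotion to current rank May 27, 2009, so the next rule applies.
Among Dimitriou and Ivanova, by total department service (higher first): Dimitriou (14 years) before Ivanova (4 years).
Chaudhari and Andersen both have date of promotion to current rank Aug 23, 1996, so the next rule applies.
Among Chaudhari and Andersen, by total department service (higher first): Chaudhari (12 years) before Andersen (1 year).
Order: Saleh, Sato, Adeyemi, Dimitriou, Ivanova, Chaudhari, Andersen.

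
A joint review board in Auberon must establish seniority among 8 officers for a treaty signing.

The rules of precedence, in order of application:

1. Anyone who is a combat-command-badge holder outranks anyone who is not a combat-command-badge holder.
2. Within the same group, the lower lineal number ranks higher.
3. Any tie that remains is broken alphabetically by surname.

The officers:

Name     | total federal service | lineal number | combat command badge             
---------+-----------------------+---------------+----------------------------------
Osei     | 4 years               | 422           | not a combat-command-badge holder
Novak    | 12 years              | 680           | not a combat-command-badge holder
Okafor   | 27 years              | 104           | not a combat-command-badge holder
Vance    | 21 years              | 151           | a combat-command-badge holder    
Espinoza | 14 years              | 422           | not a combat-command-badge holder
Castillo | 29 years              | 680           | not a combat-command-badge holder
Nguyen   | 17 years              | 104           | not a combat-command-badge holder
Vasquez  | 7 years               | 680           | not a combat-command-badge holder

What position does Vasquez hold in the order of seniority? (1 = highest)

8

By the first rule: Vance (a combat-command-badge holder); then Nguyen, Okafor, Espinoza, Osei, Castillo, Novak and Vasquez (each not a combat-command-badge holder).
Among Nguyen, Okafor, Espinoza, Osei, Castillo, Novak and Vasquez, by lineal number (lower first): Nguyen and Okafor (104) before Espinoza and Osei (422) before Castillo, Novak and Vasquez (680).
Among Nguyen and Okafor, alphabetically by surname: Nguyen before Okafor.
Among Espinoza and Osei, alphabetically by surname: Espinoza before Osei.
Among Castillo, Novak and Vasquez, alphabetically by surname: Castillo before Novak before Vasquez.
Order: Vance, Nguyen, Okafor, Espinoza, Osei, Castillo, Novak, Vasquez. So position 8.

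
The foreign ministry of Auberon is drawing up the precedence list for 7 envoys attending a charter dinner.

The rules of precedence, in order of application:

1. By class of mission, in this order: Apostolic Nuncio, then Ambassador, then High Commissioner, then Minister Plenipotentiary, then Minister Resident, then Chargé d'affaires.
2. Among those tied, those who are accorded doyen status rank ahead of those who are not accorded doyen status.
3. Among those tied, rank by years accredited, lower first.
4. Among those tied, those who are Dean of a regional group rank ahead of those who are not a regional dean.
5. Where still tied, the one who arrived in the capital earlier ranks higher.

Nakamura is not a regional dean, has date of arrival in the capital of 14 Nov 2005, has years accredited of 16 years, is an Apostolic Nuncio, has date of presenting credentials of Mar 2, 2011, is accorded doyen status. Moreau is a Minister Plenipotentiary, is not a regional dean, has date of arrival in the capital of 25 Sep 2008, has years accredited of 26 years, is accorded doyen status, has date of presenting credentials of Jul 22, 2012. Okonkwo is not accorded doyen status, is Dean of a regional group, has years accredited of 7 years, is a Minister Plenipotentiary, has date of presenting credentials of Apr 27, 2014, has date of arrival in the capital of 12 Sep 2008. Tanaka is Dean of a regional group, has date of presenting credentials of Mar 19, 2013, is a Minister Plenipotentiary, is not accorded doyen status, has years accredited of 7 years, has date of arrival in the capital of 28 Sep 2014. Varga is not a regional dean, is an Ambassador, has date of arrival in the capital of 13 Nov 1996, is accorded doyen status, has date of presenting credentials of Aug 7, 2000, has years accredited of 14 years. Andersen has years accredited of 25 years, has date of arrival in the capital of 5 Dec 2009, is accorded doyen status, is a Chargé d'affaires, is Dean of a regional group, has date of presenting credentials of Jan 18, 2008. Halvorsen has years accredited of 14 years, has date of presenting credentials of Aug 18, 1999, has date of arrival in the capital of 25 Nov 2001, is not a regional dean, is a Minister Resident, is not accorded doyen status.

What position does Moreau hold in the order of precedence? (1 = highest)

3

By class of mission: Nakamura (Apostolic Nuncio); then Varga (Ambassador); then Moreau, Okonkwo and Tanaka (Minister Plenipotentiary); then Halvorsen (Minister Resident); then Andersen (Chargé d'affaires).
Among Moreau, Okonkwo and Tanaka, accorded doyen status before not accorded doyen status: Moreau (accorded doyen status) before Okonkwo and Tanaka (not accorded doyen status).
Okonkwo and Tanaka both have years accredited 7 years, so the next rule applies.
Okonkwo and Tanaka are each Dean of a regional group, so the next rule applies.
Among Okonkwo and Tanaka, by date of arrival in the capital (earlier first): Okonkwo (12 Sep 2008) before Tanaka (28 Sep 2014).
Order: Nakamura, Varga, Moreau, Okonkwo, Tanaka, Halvorsen, Andersen. So position 3.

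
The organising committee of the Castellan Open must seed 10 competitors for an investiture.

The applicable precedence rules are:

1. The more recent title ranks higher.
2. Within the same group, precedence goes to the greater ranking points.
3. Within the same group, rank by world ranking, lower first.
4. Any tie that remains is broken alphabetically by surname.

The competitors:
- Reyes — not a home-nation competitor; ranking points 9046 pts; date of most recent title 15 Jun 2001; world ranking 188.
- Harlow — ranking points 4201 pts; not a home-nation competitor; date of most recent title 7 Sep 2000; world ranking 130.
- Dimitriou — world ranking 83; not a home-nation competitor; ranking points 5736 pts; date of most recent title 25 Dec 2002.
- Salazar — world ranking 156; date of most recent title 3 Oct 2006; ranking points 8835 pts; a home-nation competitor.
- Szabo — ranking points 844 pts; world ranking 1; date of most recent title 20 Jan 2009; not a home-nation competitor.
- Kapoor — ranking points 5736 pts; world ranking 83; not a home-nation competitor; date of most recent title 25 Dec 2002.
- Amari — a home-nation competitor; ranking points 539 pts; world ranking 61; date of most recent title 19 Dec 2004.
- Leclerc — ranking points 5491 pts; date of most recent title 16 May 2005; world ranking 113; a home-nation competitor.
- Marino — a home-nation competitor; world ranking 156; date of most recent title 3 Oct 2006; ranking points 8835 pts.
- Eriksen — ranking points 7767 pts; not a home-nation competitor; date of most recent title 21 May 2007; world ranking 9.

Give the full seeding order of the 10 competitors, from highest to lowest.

By date of most recent title (later first): Szabo (20 Jan 2009); then Eriksen (21 May 2007); then Marino and Salazar (both 3 Oct 2006); then Leclerc (16 May 2005); then Amari (19 Dec 2004); then Dimitriou and Kapoor (both 25 Dec 2002); then Reyes (15 Jun 2001); then Harlow (7 Sep 2000).
Marino and Salazar both have ranking points 8835 pts, so the next rule applies.
Marino and Salazar both have world ranking 156, so the next rule applies.
Among Marino and Salazar, alphabetically by surname: Marino before Salazar.
Dimitriou and Kapoor both have ranking points 5736 pts, so the next rule applies.
Dimitriou and Kapoor both have world ranking 83, so the next rule applies.
Among Dimitriou and Kapoor, alphabetically by surname: Dimitriou before Kapoor.
Full order: Szabo, Eriksen, Marino, Salazar, Leclerc, Amari, Dimitriou, Kapoor, Reyes, Harlow.

Szabo, Eriksen, Marino, Salazar, Leclerc, Amari, Dimitriou, Kapoor, Reyes, Harlow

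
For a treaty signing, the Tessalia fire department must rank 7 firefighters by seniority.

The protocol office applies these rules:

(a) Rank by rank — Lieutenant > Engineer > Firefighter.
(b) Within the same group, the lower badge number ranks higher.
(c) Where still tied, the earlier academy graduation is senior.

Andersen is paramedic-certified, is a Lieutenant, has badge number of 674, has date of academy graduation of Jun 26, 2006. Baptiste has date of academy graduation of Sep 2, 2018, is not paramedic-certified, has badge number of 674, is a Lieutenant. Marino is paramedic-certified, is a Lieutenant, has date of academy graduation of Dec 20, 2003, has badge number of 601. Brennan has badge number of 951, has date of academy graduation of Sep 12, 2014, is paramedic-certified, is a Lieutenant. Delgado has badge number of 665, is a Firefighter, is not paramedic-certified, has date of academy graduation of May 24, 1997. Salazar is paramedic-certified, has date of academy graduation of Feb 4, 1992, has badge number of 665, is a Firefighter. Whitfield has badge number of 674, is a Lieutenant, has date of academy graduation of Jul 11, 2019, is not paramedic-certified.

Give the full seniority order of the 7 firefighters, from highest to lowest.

By rank: Marino, Andersen, Baptiste, Whitfield and Brennan (Lieutenant); then Salazar and Delgado (Firefighter).
Among Marino, Andersen, Baptiste, Whitfield and Brennan, by badge number (lower first): Marino (601) before Andersen, Baptiste and Whitfield (674) before Brennan (951).
Among Andersen, Baptiste and Whitfield, by date of academy graduation (earlier first): Andersen (Jun 26, 2006) before Baptiste (Sep 2, 2018) before Whitfield (Jul 11, 2019).
Salazar and Delgado both have badge number 665, so the next rule applies.
Among Salazar and Delgado, by date of academy graduation (earlier first): Salazar (Feb 4, 1992) before Delgado (May 24, 1997).
Full order: Marino, Andersen, Baptiste, Whitfield, Brennan, Salazar, Delgado.

Marino, Andersen, Baptiste, Whitfield, Brennan, Salazar, Delgado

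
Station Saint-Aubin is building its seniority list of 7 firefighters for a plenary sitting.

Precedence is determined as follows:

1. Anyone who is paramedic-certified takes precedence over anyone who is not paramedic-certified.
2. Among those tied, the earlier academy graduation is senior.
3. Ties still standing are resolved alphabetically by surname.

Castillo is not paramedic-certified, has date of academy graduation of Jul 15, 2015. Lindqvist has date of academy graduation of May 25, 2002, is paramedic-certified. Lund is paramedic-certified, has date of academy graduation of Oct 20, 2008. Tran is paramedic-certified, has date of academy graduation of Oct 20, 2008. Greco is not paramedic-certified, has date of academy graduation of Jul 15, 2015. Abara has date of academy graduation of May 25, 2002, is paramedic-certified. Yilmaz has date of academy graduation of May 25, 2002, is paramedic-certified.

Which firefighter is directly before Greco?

By the first rule: Abara, Lindqvist, Yilmaz, Lund and Tran (each paramedic-certified); then Castillo and Greco (both not paramedic-certified).
Among Abara, Lindqvist, Yilmaz, Lund and Tran, by date of academy graduation (earlier first): Abara, Lindqvist and Yilmaz (May 25, 2002) before Lund and Tran (Oct 20, 2008).
Among Abara, Lindqvist and Yilmaz, alphabetically by surname: Abara before Lindqvist before Yilmaz.
Among Lund and Tran, alphabetically by surname: Lund before Tran.
Castillo and Greco both have date of academy graduation Jul 15, 2015, so the next rule applies.
Among Castillo and Greco, alphabetically by surname: Castillo before Greco.
Order: Abara, Lindqvist, Yilmaz, Lund, Tran, Castillo, Greco.

Castillo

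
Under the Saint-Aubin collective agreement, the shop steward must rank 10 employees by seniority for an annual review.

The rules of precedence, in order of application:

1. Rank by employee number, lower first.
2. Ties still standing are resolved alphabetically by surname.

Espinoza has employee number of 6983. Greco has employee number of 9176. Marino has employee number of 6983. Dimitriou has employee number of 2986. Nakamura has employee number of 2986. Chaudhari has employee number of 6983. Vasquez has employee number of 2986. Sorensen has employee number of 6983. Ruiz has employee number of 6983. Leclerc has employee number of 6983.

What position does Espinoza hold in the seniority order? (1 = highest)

By employee number (lower first): Dimitriou, Nakamura and Vasquez (each 2986); then Chaudhari, Espinoza, Leclerc, Marino, Ruiz and Sorensen (each 6983); then Greco (9176).
Among Dimitriou, Nakamura and Vasquez, alphabetically by surname: Dimitriou before Nakamura before Vasquez.
Among Chaudhari, Espinoza, Leclerc, Marino, Ruiz and Sorensen, alphabetically by surname: Chaudhari before Espinoza before Leclerc before Marino before Ruiz before Sorensen.
Order: Dimitriou, Nakamura, Vasquez, Chaudhari, Espinoza, Leclerc, Marino, Ruiz, Sorensen, Greco. So position 5.

5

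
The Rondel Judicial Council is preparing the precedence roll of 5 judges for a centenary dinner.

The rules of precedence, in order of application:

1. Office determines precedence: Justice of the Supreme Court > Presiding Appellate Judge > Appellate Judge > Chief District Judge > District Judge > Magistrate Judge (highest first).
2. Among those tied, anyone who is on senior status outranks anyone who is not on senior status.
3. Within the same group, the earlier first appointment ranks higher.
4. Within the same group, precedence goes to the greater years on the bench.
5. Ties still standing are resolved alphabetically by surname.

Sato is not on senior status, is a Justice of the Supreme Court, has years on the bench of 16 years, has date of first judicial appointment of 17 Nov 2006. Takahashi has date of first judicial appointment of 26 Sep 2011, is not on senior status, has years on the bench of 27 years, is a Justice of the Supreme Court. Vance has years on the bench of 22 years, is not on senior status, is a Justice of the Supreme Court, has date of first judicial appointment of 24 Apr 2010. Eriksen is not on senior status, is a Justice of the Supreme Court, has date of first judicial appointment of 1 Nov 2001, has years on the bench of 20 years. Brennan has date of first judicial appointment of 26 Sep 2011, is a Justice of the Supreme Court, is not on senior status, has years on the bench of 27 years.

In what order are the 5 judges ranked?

By office: Eriksen, Sato, Vance, Brennan and Takahashi (Justice of the Supreme Court).
Eriksen, Sato, Vance, Brennan and Takahashi are each not on senior status, so the next rule applies.
Among Eriksen, Sato, Vance, Brennan and Takahashi, by date of first judicial appointment (earlier first): Eriksen (1 Nov 2001) before Sato (17 Nov 2006) before Vance (24 Apr 2010) before Brennan and Takahashi (26 Sep 2011).
Brennan and Takahashi both have years on the bench 27 years, so the next rule applies.
Among Brennan and Takahashi, alphabetically by surname: Brennan before Takahashi.
Full order: Eriksen, Sato, Vance, Brennan, Takahashi.

Eriksen, Sato, Vance, Brennan, Takahashi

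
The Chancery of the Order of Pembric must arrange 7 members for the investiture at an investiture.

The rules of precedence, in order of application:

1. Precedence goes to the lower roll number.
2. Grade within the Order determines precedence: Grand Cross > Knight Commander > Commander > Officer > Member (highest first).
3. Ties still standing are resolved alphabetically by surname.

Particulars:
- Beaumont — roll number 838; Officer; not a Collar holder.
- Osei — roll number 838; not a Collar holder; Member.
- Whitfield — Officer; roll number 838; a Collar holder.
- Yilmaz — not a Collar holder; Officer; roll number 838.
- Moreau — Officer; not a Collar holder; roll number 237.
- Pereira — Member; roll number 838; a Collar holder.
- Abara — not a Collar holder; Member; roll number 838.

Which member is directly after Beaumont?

Whitfield

By roll number (lower first): Moreau (237); then Beaumont, Whitfield, Yilmaz, Abara, Osei and Pereira (each 838).
Among Beaumont, Whitfield, Yilmaz, Abara, Osei and Pereira, by grade within the Order: Beaumont, Whitfield and Yilmaz (Officer) before Abara, Osei and Pereira (Member).
Among Beaumont, Whitfield and Yilmaz, alphabetically by surname: Beaumont before Whitfield before Yilmaz.
Among Abara, Osei and Pereira, alphabetically by surname: Abara before Osei before Pereira.
Order: Moreau, Beaumont, Whitfield, Yilmaz, Abara, Osei, Pereira.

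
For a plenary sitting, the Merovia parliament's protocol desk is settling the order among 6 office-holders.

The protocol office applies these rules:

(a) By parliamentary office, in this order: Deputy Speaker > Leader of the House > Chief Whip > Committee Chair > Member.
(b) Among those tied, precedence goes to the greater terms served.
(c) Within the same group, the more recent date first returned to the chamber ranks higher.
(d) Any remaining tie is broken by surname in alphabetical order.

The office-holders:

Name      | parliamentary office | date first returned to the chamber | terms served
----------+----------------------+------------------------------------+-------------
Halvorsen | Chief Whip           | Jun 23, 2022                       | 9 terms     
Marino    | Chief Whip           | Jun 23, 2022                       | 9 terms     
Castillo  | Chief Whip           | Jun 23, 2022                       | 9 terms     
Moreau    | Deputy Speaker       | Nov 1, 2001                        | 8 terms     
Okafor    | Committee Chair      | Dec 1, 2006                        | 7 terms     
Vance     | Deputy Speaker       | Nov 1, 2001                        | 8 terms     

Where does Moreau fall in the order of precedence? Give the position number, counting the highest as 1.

By parliamentary office: Moreau and Vance (Deputy Speaker); then Castillo, Halvorsen and Marino (Chief Whip); then Okafor (Committee Chair).
Moreau and Vance both have terms served 8 terms, so the next rule applies.
Moreau and Vance both have date first returned to the chamber Nov 1, 2001, so the next rule applies.
Among Moreau and Vance, alphabetically by surname: Moreau before Vance.
Castillo, Halvorsen and Marino all have terms served 9 terms, so the next rule applies.
Castillo, Halvorsen and Marino all have date first returned to the chamber Jun 23, 2022, so the next rule applies.
Among Castillo, Halvorsen and Marino, alphabetically by surname: Castillo before Halvorsen before Marino.
Order: Moreau, Vance, Castillo, Halvorsen, Marino, Okafor. So position 1.

1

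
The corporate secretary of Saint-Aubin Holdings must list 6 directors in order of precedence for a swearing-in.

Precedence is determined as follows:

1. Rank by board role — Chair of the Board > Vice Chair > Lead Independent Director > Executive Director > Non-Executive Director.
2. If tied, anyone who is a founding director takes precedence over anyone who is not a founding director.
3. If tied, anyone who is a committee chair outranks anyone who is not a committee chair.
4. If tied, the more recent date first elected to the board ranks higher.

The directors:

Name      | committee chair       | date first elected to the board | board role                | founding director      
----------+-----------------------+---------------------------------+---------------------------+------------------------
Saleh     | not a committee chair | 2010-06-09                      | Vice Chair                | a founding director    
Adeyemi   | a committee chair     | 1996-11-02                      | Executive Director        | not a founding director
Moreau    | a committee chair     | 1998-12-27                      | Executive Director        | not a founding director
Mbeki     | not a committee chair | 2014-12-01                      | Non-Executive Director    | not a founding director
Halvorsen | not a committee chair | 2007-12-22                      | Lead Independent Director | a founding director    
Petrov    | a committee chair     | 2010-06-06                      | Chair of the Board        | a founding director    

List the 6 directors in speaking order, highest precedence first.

Petrov, Saleh, Halvorsen, Moreau, Adeyemi, Mbeki

By board role: Petrov (Chair of the Board); then Saleh (Vice Chair); then Halvorsen (Lead Independent Director); then Moreau and Adeyemi (Executive Director); then Mbeki (Non-Executive Director).
Moreau and Adeyemi are each not a founding director, so the next rule applies.
Moreau and Adeyemi are each a committee chair, so the next rule applies.
Among Moreau and Adeyemi, by date first elected to the board (later first): Moreau (1998-12-27) before Adeyemi (1996-11-02).
Full order: Petrov, Saleh, Halvorsen, Moreau, Adeyemi, Mbeki.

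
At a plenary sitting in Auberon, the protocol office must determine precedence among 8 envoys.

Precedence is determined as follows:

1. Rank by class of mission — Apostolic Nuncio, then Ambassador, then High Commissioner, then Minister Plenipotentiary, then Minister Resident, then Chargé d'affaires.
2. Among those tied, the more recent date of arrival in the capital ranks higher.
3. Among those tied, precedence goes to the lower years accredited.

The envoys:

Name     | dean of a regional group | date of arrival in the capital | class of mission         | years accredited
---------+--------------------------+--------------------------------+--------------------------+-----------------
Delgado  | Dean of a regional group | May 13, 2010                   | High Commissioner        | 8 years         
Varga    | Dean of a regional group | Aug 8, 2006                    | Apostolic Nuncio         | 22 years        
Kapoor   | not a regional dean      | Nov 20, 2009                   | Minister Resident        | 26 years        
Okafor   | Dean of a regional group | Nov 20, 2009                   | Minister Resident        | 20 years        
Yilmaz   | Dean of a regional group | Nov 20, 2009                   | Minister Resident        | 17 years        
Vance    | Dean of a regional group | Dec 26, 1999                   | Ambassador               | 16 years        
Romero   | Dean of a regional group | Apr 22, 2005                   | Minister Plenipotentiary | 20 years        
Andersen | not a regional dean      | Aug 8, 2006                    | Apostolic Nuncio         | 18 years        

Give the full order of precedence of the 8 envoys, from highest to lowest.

By class of mission: Andersen and Varga (Apostolic Nuncio); then Vance (Ambassador); then Delgado (High Commissioner); then Romero (Minister Plenipotentiary); then Yilmaz, Okafor and Kapoor (Minister Resident).
Andersen and Varga both have date of arrival in the capital Aug 8, 2006, so the next rule applies.
Among Andersen and Varga, by years accredited (lower first): Andersen (18 years) before Varga (22 years).
Yilmaz, Okafor and Kapoor all have date of arrival in the capital Nov 20, 2009, so the next rule applies.
Among Yilmaz, Okafor and Kapoor, by years accredited (lower first): Yilmaz (17 years) before Okafor (20 years) before Kapoor (26 years).
Full order: Andersen, Varga, Vance, Delgado, Romero, Yilmaz, Okafor, Kapoor.

Andersen, Varga, Vance, Delgado, Romero, Yilmaz, Okafor, Kapoor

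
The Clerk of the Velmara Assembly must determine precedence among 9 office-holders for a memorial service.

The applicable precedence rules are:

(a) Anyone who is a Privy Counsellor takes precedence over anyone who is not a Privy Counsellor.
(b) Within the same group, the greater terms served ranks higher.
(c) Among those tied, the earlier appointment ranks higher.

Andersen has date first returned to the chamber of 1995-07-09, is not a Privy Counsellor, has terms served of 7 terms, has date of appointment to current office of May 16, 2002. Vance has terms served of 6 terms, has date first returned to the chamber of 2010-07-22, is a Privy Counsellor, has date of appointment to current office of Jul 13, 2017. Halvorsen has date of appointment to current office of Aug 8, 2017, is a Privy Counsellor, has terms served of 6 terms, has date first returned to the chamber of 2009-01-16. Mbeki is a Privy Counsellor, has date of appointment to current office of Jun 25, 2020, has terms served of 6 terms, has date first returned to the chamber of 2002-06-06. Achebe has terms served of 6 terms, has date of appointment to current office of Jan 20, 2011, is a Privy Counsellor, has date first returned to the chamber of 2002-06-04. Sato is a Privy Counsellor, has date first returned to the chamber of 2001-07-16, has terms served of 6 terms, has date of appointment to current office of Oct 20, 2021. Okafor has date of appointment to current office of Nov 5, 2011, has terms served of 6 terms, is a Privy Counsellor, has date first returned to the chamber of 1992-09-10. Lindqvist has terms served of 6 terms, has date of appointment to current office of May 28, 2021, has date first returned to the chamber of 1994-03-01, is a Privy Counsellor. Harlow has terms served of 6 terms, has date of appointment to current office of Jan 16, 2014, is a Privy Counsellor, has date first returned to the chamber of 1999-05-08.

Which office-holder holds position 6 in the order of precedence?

By the first rule: Achebe, Okafor, Harlow, Vance, Halvorsen, Mbeki, Lindqvist and Sato (each a Privy Counsellor); then Andersen (not a Privy Counsellor).
Achebe, Okafor, Harlow, Vance, Halvorsen, Mbeki, Lindqvist and Sato all have terms served 6 terms, so the next rule applies.
Among Achebe, Okafor, Harlow, Vance, Halvorsen, Mbeki, Lindqvist and Sato, by date of appointment to current office (earlier first): Achebe (Jan 20, 2011) before Okafor (Nov 5, 2011) before Harlow (Jan 16, 2014) before Vance (Jul 13, 2017) before Halvorsen (Aug 8, 2017) before Mbeki (Jun 25, 2020) before Lindqvist (May 28, 2021) before Sato (Oct 20, 2021).
Order: Achebe, Okafor, Harlow, Vance, Halvorsen, Mbeki, Lindqvist, Sato, Andersen.

Mbeki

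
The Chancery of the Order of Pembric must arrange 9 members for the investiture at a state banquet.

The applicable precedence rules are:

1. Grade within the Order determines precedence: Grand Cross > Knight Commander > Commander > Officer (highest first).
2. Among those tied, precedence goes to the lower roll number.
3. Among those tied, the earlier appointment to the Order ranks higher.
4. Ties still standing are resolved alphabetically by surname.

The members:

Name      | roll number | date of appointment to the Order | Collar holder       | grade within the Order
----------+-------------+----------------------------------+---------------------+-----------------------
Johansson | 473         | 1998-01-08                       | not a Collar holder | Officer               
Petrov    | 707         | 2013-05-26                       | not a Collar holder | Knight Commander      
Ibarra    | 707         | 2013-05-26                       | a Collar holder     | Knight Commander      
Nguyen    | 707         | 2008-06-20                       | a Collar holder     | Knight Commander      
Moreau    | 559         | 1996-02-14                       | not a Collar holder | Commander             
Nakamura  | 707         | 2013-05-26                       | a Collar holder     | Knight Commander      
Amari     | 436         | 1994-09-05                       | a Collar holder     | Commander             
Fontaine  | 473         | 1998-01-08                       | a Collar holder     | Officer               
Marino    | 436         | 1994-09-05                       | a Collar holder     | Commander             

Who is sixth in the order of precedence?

By grade within the Order: Nguyen, Ibarra, Nakamura and Petrov (Knight Commander); then Amari, Marino and Moreau (Commander); then Fontaine and Johansson (Officer).
Nguyen, Ibarra, Nakamura and Petrov all have roll number 707, so the next rule applies.
Among Nguyen, Ibarra, Nakamura and Petrov, by date of appointment to the Order (earlier first): Nguyen (2008-06-20) before Ibarra, Nakamura and Petrov (2013-05-26).
Among Ibarra, Nakamura and Petrov, alphabetically by surname: Ibarra before Nakamura before Petrov.
Among Amari, Marino and Moreau, by roll number (lower first): Amari and Marino (436) before Moreau (559).
Amari and Marino both have date of appointment to the Order 1994-09-05, so the next rule applies.
Among Amari and Marino, alphabetically by surname: Amari before Marino.
Fontaine and Johansson both have roll number 473, so the next rule applies.
Fontaine and Johansson both have date of appointment to the Order 1998-01-08, so the next rule applies.
Among Fontaine and Johansson, alphabetically by surname: Fontaine before Johansson.
Order: Nguyen, Ibarra, Nakamura, Petrov, Amari, Marino, Moreau, Fontaine, Johansson.

Marino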